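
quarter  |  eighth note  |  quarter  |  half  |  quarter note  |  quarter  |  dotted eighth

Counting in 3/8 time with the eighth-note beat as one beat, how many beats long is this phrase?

14.5

One eighth-note beat = 2 sixteenth notes.
Working in sixteenth notes: quarter = 4; eighth note = 2; quarter = 4; half = 8; quarter note = 4; quarter = 4; dotted eighth = 3.
Adding: 4 + 2 + 4 + 8 + 4 + 4 + 3 = 29.
29 ÷ 2 = 14.5 beats.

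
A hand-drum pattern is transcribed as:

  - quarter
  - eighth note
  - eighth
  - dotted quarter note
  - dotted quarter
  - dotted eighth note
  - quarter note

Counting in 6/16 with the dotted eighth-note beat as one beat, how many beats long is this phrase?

9

One dotted eighth-note beat = 3 sixteenth notes.
Express everything in sixteenth notes: quarter = 4; eighth note = 2; eighth = 2; dotted quarter note = 6; dotted quarter = 6; dotted eighth note = 3; quarter note = 4.
Sum: 4 + 2 + 2 + 6 + 6 + 3 + 4 = 27.
27 ÷ 3 = 9 beats.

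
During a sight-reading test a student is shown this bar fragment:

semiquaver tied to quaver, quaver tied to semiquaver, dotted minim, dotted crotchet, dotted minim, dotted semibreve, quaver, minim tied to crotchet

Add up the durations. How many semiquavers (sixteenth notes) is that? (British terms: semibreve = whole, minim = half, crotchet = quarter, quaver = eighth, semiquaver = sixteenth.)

74

Express everything in sixteenth notes: semiquaver tied to quaver (semiquaver + quaver) = 3; quaver tied to semiquaver (quaver + semiquaver) = 3; dotted minim = 12; dotted crotchet = 6; dotted minim = 12; dotted semibreve = 24; quaver = 2; minim tied to crotchet (minim + crotchet) = 12.
Sum: 3 + 3 + 12 + 6 + 12 + 24 + 2 + 12 = 74 sixteenth notes.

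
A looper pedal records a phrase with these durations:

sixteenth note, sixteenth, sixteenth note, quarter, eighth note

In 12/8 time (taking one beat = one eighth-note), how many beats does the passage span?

4.5

One eighth-note beat = 2 sixteenth notes.
Each duration in sixteenth notes: sixteenth note = 1; sixteenth = 1; sixteenth note = 1; quarter = 4; eighth note = 2.
Sum: 1 + 1 + 1 + 4 + 2 = 9.
9 ÷ 2 = 4.5 beats.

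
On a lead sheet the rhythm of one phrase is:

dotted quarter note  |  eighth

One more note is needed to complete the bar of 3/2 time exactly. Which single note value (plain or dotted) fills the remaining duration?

The bar of 3/2 = 12 eighth notes.
Working in eighth notes: dotted quarter note = 3; eighth = 1.
Adding: 3 + 1 = 4.
Remaining: 12 − 4 = 8 eighth notes, which is a whole note.

whole note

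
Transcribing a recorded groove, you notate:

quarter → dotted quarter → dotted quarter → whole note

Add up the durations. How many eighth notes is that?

Express everything in eighth notes: quarter = 2; dotted quarter = 3; dotted quarter = 3; whole note = 8.
Adding: 2 + 3 + 3 + 8 = 16 eighth notes.

16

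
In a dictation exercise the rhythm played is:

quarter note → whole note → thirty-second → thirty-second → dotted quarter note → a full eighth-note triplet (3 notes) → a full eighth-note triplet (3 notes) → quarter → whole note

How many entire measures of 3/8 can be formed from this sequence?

One bar of 3/8 = 12 thirty-second notes.
Working in thirty-second notes: quarter note = 8; whole note = 32; thirty-second = 1; thirty-second = 1; dotted quarter note = 12; a full eighth-note triplet (3 notes) (three triplet eighths span one quarter) = 8; a full eighth-note triplet (3 notes) (three triplet eighths span one quarter) = 8; quarter = 8; whole note = 32.
Sum: 8 + 32 + 1 + 1 + 12 + 8 + 8 + 8 + 32 = 110.
110 ÷ 12 = 9 complete bars with 2 left over.

9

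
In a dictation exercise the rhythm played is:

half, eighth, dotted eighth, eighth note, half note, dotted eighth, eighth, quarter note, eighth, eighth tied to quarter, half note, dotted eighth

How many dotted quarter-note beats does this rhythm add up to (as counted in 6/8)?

8.5

One dotted quarter-note beat = 6 sixteenth notes.
Each duration in sixteenth notes: half = 8; eighth = 2; dotted eighth = 3; eighth note = 2; half note = 8; dotted eighth = 3; eighth = 2; quarter note = 4; eighth = 2; eighth tied to quarter (eighth + quarter) = 6; half note = 8; dotted eighth = 3.
Sum: 8 + 2 + 3 + 2 + 8 + 3 + 2 + 4 + 2 + 6 + 8 + 3 = 51.
51 ÷ 6 = 8.5 beats.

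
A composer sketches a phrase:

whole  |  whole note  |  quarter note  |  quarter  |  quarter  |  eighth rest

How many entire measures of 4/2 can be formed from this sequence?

One bar of 4/2 = 16 eighth notes.
Each duration in eighth notes: whole = 8; whole note = 8; quarter note = 2; quarter = 2; quarter = 2; eighth rest = 1.
Sum: 8 + 8 + 2 + 2 + 2 + 1 = 23.
23 ÷ 16 = 1 complete bar with 7 left over.

1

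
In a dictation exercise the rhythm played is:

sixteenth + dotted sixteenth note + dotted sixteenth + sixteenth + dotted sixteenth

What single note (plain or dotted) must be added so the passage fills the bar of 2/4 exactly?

The bar of 2/4 = 16 thirty-second notes.
In thirty-second notes: sixteenth = 2; dotted sixteenth note = 3; dotted sixteenth = 3; sixteenth = 2; dotted sixteenth = 3.
Sum: 2 + 3 + 3 + 2 + 3 = 13.
Remaining: 16 − 13 = 3 thirty-second notes, which is a dotted sixteenth note.

dotted sixteenth note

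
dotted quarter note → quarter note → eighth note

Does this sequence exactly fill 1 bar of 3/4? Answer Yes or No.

Yes

One bar of 3/4 = 6 eighth notes.
In eighth notes: dotted quarter note = 3; quarter note = 2; eighth note = 1.
Total: 3 + 2 + 1 = 6.
6 equals 6, so the answer is Yes.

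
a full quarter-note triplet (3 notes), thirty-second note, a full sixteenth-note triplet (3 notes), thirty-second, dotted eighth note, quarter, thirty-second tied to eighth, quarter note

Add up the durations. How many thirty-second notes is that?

49

Working in thirty-second notes: a full quarter-note triplet (3 notes) (three triplet quarters span one half) = 16; thirty-second note = 1; a full sixteenth-note triplet (3 notes) (three triplet sixteenths span one eighth) = 4; thirty-second = 1; dotted eighth note = 6; quarter = 8; thirty-second tied to eighth (thirty-second + eighth) = 5; quarter note = 8.
Altogether 16 + 1 + 4 + 1 + 6 + 8 + 5 + 8 = 49 thirty-second notes.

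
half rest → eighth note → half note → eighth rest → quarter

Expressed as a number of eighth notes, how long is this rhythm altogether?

Express everything in eighth notes: half rest = 4; eighth note = 1; half note = 4; eighth rest = 1; quarter = 2.
Adding: 4 + 1 + 4 + 1 + 2 = 12 eighth notes.

12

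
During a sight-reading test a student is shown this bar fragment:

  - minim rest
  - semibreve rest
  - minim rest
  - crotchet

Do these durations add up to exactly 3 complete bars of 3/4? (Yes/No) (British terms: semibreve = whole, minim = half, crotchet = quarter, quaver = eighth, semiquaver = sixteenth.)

Yes

One bar of 3/4 = 3 quarter notes, so 3 bars = 9.
Working in quarter notes: minim rest = 2; semibreve rest = 4; minim rest = 2; crotchet = 1.
Total: 2 + 4 + 2 + 1 = 9.
9 equals 9, so the answer is Yes.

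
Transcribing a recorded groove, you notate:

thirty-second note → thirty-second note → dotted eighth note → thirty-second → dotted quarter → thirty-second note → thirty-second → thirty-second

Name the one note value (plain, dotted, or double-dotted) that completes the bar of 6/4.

dotted half note

The bar of 6/4 = 48 thirty-second notes.
Convert each value to thirty-second notes: thirty-second note = 1; thirty-second note = 1; dotted eighth note = 6; thirty-second = 1; dotted quarter = 12; thirty-second note = 1; thirty-second = 1; thirty-second = 1.
Altogether 1 + 1 + 6 + 1 + 12 + 1 + 1 + 1 = 24.
Remaining: 48 − 24 = 24 thirty-second notes, which is a dotted half note.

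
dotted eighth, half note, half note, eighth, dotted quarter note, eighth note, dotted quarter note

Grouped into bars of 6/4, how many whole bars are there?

1

One bar of 6/4 = 24 sixteenth notes.
In sixteenth notes: dotted eighth = 3; half note = 8; half note = 8; eighth = 2; dotted quarter note = 6; eighth note = 2; dotted quarter note = 6.
Adding: 3 + 8 + 8 + 2 + 6 + 2 + 6 = 35.
35 ÷ 24 = 1 complete bar with 11 left over.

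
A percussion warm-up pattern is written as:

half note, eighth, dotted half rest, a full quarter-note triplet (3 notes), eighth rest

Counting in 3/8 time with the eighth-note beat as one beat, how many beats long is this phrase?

16

One eighth-note beat = 2 sixteenth notes.
Convert each value to sixteenth notes: half note = 8; eighth = 2; dotted half rest = 12; a full quarter-note triplet (3 notes) (three triplet quarters span one half) = 8; eighth rest = 2.
Sum: 8 + 2 + 12 + 8 + 2 = 32.
32 ÷ 2 = 16 beats.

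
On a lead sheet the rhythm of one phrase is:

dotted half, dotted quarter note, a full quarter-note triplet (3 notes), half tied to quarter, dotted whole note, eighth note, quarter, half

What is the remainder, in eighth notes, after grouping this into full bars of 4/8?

2

One bar of 4/8 = 4 eighth notes.
Express everything in eighth notes: dotted half = 6; dotted quarter note = 3; a full quarter-note triplet (3 notes) (three triplet quarters span one half) = 4; half tied to quarter (half + quarter) = 6; dotted whole note = 12; eighth note = 1; quarter = 2; half = 4.
Total: 6 + 3 + 4 + 6 + 12 + 1 + 2 + 4 = 38.
38 ÷ 4 = 9 complete bars with 2 eighth notes remaining.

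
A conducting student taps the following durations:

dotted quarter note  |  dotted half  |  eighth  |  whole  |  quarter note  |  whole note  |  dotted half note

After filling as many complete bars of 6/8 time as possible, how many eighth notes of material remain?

4

One bar of 6/8 = 6 eighth notes.
Express everything in eighth notes: dotted quarter note = 3; dotted half = 6; eighth = 1; whole = 8; quarter note = 2; whole note = 8; dotted half note = 6.
Sum: 3 + 6 + 1 + 8 + 2 + 8 + 6 = 34.
34 ÷ 6 = 5 complete bars with 4 eighth notes remaining.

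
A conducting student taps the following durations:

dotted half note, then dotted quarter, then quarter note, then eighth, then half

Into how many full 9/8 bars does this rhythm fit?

1

One bar of 9/8 = 9 eighth notes.
In eighth notes: dotted half note = 6; dotted quarter = 3; quarter note = 2; eighth = 1; half = 4.
Adding: 6 + 3 + 2 + 1 + 4 = 16.
16 ÷ 9 = 1 complete bar with 7 left over.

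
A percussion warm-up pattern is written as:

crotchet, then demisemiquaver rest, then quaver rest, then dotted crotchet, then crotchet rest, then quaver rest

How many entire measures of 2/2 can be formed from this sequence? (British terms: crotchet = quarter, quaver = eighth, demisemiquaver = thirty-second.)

1

One bar of 2/2 = 32 thirty-second notes.
Each duration in thirty-second notes: crotchet = 8; demisemiquaver rest = 1; quaver rest = 4; dotted crotchet = 12; crotchet rest = 8; quaver rest = 4.
Adding: 8 + 1 + 4 + 12 + 8 + 4 = 37.
37 ÷ 32 = 1 complete bar with 5 left over.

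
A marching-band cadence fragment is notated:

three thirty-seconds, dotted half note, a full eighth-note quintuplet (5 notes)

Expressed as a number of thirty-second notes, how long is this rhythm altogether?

43

Working in thirty-second notes: thirty-second = 1; thirty-second = 1; thirty-second = 1; dotted half note = 24; a full eighth-note quintuplet (5 notes) (five quintuplet eighths span one half) = 16.
Total: 1 + 1 + 1 + 24 + 16 = 43 thirty-second notes.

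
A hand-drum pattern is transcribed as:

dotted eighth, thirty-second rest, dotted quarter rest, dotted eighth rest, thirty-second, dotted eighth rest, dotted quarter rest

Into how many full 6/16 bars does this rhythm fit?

3

One bar of 6/16 = 12 thirty-second notes.
In thirty-second notes: dotted eighth = 6; thirty-second rest = 1; dotted quarter rest = 12; dotted eighth rest = 6; thirty-second = 1; dotted eighth rest = 6; dotted quarter rest = 12.
Sum: 6 + 1 + 12 + 6 + 1 + 6 + 12 = 44.
44 ÷ 12 = 3 complete bars with 8 left over.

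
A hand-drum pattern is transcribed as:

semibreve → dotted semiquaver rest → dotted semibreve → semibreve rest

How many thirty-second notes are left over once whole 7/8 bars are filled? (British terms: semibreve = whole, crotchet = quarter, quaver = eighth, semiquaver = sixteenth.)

One bar of 7/8 = 28 thirty-second notes.
Working in thirty-second notes: semibreve = 32; dotted semiquaver rest = 3; dotted semibreve = 48; semibreve rest = 32.
Adding: 32 + 3 + 48 + 32 = 115.
115 ÷ 28 = 4 complete bars with 3 thirty-second notes remaining.

3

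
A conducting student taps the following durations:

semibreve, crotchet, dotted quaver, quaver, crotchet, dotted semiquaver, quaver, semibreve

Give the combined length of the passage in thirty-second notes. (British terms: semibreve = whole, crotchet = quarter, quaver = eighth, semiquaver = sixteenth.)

Convert each value to thirty-second notes: semibreve = 32; crotchet = 8; dotted quaver = 6; quaver = 4; crotchet = 8; dotted semiquaver = 3; quaver = 4; semibreve = 32.
Sum: 32 + 8 + 6 + 4 + 8 + 3 + 4 + 32 = 97 thirty-second notes.

97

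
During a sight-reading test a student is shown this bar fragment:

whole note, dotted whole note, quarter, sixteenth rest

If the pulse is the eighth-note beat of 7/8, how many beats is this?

22.5

One eighth-note beat = 2 sixteenth notes.
Each duration in sixteenth notes: whole note = 16; dotted whole note = 24; quarter = 4; sixteenth rest = 1.
Total: 16 + 24 + 4 + 1 = 45.
45 ÷ 2 = 22.5 beats.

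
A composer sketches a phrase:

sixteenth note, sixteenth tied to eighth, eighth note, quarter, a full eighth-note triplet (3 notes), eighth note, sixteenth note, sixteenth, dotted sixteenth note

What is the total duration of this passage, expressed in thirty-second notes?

Working in thirty-second notes: sixteenth note = 2; sixteenth tied to eighth (sixteenth + eighth) = 6; eighth note = 4; quarter = 8; a full eighth-note triplet (3 notes) (three triplet eighths span one quarter) = 8; eighth note = 4; sixteenth note = 2; sixteenth = 2; dotted sixteenth note = 3.
Adding: 2 + 6 + 4 + 8 + 8 + 4 + 2 + 2 + 3 = 39 thirty-second notes.

39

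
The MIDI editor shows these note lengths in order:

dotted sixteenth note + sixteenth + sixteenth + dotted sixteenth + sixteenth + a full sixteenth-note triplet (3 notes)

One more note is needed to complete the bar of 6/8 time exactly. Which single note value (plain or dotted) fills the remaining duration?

quarter note

The bar of 6/8 = 24 thirty-second notes.
In thirty-second notes: dotted sixteenth note = 3; sixteenth = 2; sixteenth = 2; dotted sixteenth = 3; sixteenth = 2; a full sixteenth-note triplet (3 notes) (three triplet sixteenths span one eighth) = 4.
Total: 3 + 2 + 2 + 3 + 2 + 4 = 16.
Remaining: 24 − 16 = 8 thirty-second notes, which is a quarter note.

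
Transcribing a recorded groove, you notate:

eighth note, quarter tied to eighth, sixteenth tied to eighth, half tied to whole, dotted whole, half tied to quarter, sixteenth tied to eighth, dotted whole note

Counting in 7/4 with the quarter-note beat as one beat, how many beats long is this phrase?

One quarter-note beat = 4 sixteenth notes.
Convert each value to sixteenth notes: eighth note = 2; quarter tied to eighth (quarter + eighth) = 6; sixteenth tied to eighth (sixteenth + eighth) = 3; half tied to whole (half + whole) = 24; dotted whole = 24; half tied to quarter (half + quarter) = 12; sixteenth tied to eighth (sixteenth + eighth) = 3; dotted whole note = 24.
Adding: 2 + 6 + 3 + 24 + 24 + 12 + 3 + 24 = 98.
98 ÷ 4 = 24.5 beats.

24.5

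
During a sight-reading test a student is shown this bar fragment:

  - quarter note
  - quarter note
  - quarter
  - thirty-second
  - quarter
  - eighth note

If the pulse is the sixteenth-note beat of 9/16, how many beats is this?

18.5

One sixteenth-note beat = 2 thirty-second notes.
Convert each value to thirty-second notes: quarter note = 8; quarter note = 8; quarter = 8; thirty-second = 1; quarter = 8; eighth note = 4.
Sum: 8 + 8 + 8 + 1 + 8 + 4 = 37.
37 ÷ 2 = 18.5 beats.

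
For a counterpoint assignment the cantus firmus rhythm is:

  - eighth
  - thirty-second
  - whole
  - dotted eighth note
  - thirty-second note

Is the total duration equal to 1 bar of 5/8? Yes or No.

One bar of 5/8 = 20 thirty-second notes.
Each duration in thirty-second notes: eighth = 4; thirty-second = 1; whole = 32; dotted eighth note = 6; thirty-second note = 1.
Adding: 4 + 1 + 32 + 6 + 1 = 44.
44 exceeds 20, so the answer is No.

No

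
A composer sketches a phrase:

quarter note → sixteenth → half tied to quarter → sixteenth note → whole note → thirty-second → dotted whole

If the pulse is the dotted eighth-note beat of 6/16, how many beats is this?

19.5

One dotted eighth-note beat = 6 thirty-second notes.
In thirty-second notes: quarter note = 8; sixteenth = 2; half tied to quarter (half + quarter) = 24; sixteenth note = 2; whole note = 32; thirty-second = 1; dotted whole = 48.
Adding: 8 + 2 + 24 + 2 + 32 + 1 + 48 = 117.
117 ÷ 6 = 19.5 beats.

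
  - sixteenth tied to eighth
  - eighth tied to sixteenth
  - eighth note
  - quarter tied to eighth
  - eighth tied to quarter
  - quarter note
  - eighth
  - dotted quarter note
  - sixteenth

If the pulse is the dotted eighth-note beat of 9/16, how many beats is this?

One dotted eighth-note beat = 3 sixteenth notes.
Convert each value to sixteenth notes: sixteenth tied to eighth (sixteenth + eighth) = 3; eighth tied to sixteenth (eighth + sixteenth) = 3; eighth note = 2; quarter tied to eighth (quarter + eighth) = 6; eighth tied to quarter (eighth + quarter) = 6; quarter note = 4; eighth = 2; dotted quarter note = 6; sixteenth = 1.
Total: 3 + 3 + 2 + 6 + 6 + 4 + 2 + 6 + 1 = 33.
33 ÷ 3 = 11 beats.

11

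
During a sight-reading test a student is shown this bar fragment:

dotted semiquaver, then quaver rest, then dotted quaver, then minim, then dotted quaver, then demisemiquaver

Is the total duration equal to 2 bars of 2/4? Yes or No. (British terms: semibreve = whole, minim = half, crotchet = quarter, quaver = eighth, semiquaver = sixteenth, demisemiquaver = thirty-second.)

No

One bar of 2/4 = 16 thirty-second notes, so 2 bars = 32.
In thirty-second notes: dotted semiquaver = 3; quaver rest = 4; dotted quaver = 6; minim = 16; dotted quaver = 6; demisemiquaver = 1.
Altogether 3 + 4 + 6 + 16 + 6 + 1 = 36.
36 exceeds 32, so the answer is No.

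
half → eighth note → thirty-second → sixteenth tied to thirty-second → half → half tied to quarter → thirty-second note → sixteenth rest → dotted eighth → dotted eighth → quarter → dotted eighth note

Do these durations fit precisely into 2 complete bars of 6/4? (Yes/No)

One bar of 6/4 = 48 thirty-second notes, so 2 bars = 96.
Convert each value to thirty-second notes: half = 16; eighth note = 4; thirty-second = 1; sixteenth tied to thirty-second (sixteenth + thirty-second) = 3; half = 16; half tied to quarter (half + quarter) = 24; thirty-second note = 1; sixteenth rest = 2; dotted eighth = 6; dotted eighth = 6; quarter = 8; dotted eighth note = 6.
Adding: 16 + 4 + 1 + 3 + 16 + 24 + 1 + 2 + 6 + 6 + 8 + 6 = 93.
93 falls short of 96, so the answer is No.

No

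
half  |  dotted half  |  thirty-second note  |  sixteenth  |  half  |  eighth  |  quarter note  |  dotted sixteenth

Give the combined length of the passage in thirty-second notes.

74

In thirty-second notes: half = 16; dotted half = 24; thirty-second note = 1; sixteenth = 2; half = 16; eighth = 4; quarter note = 8; dotted sixteenth = 3.
Altogether 16 + 24 + 1 + 2 + 16 + 4 + 8 + 3 = 74 thirty-second notes.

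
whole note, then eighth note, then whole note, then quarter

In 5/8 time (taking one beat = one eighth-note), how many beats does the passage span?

19

One eighth-note beat = 2 sixteenth notes.
Working in sixteenth notes: whole note = 16; eighth note = 2; whole note = 16; quarter = 4.
Sum: 16 + 2 + 16 + 4 = 38.
38 ÷ 2 = 19 beats.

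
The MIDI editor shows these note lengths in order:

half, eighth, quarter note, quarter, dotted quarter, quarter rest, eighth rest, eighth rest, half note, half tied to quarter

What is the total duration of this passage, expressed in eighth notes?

26

Working in eighth notes: half = 4; eighth = 1; quarter note = 2; quarter = 2; dotted quarter = 3; quarter rest = 2; eighth rest = 1; eighth rest = 1; half note = 4; half tied to quarter (half + quarter) = 6.
Sum: 4 + 1 + 2 + 2 + 3 + 2 + 1 + 1 + 4 + 6 = 26 eighth notes.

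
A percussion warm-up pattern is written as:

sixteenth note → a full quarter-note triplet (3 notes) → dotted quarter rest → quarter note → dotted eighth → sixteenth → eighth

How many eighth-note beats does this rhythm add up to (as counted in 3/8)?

One eighth-note beat = 2 sixteenth notes.
Working in sixteenth notes: sixteenth note = 1; a full quarter-note triplet (3 notes) (three triplet quarters span one half) = 8; dotted quarter rest = 6; quarter note = 4; dotted eighth = 3; sixteenth = 1; eighth = 2.
Adding: 1 + 8 + 6 + 4 + 3 + 1 + 2 = 25.
25 ÷ 2 = 12.5 beats.

12.5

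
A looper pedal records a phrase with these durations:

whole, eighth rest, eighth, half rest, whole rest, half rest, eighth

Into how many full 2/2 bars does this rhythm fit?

One bar of 2/2 = 8 eighth notes.
Express everything in eighth notes: whole = 8; eighth rest = 1; eighth = 1; half rest = 4; whole rest = 8; half rest = 4; eighth = 1.
Adding: 8 + 1 + 1 + 4 + 8 + 4 + 1 = 27.
27 ÷ 8 = 3 complete bars with 3 left over.

3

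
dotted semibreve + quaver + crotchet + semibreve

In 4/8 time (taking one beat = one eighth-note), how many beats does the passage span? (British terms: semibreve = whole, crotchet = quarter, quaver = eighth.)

23

One eighth-note beat = 2 sixteenth notes.
Working in sixteenth notes: dotted semibreve = 24; quaver = 2; crotchet = 4; semibreve = 16.
Total: 24 + 2 + 4 + 16 = 46.
46 ÷ 2 = 23 beats.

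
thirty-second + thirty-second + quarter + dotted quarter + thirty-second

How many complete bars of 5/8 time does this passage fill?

One bar of 5/8 = 20 thirty-second notes.
Each duration in thirty-second notes: thirty-second = 1; thirty-second = 1; quarter = 8; dotted quarter = 12; thirty-second = 1.
Altogether 1 + 1 + 8 + 12 + 1 = 23.
23 ÷ 20 = 1 complete bar with 3 left over.

1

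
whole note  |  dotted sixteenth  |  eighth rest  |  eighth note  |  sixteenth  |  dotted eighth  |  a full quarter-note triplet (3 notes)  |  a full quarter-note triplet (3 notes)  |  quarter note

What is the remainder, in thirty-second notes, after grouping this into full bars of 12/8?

43

One bar of 12/8 = 48 thirty-second notes.
In thirty-second notes: whole note = 32; dotted sixteenth = 3; eighth rest = 4; eighth note = 4; sixteenth = 2; dotted eighth = 6; a full quarter-note triplet (3 notes) (three triplet quarters span one half) = 16; a full quarter-note triplet (3 notes) (three triplet quarters span one half) = 16; quarter note = 8.
Adding: 32 + 3 + 4 + 4 + 2 + 6 + 16 + 16 + 8 = 91.
91 ÷ 48 = 1 complete bar with 43 thirty-second notes remaining.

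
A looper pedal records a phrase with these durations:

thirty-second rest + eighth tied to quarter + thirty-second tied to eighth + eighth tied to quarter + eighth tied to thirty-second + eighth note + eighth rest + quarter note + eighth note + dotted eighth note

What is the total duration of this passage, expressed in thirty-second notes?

Convert each value to thirty-second notes: thirty-second rest = 1; eighth tied to quarter (eighth + quarter) = 12; thirty-second tied to eighth (thirty-second + eighth) = 5; eighth tied to quarter (eighth + quarter) = 12; eighth tied to thirty-second (eighth + thirty-second) = 5; eighth note = 4; eighth rest = 4; quarter note = 8; eighth note = 4; dotted eighth note = 6.
Total: 1 + 12 + 5 + 12 + 5 + 4 + 4 + 8 + 4 + 6 = 61 thirty-second notes.

61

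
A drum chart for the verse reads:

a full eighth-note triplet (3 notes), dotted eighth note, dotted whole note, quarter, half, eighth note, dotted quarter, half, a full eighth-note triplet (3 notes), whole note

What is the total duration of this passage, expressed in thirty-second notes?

158

In thirty-second notes: a full eighth-note triplet (3 notes) (three triplet eighths span one quarter) = 8; dotted eighth note = 6; dotted whole note = 48; quarter = 8; half = 16; eighth note = 4; dotted quarter = 12; half = 16; a full eighth-note triplet (3 notes) (three triplet eighths span one quarter) = 8; whole note = 32.
Adding: 8 + 6 + 48 + 8 + 16 + 4 + 12 + 16 + 8 + 32 = 158 thirty-second notes.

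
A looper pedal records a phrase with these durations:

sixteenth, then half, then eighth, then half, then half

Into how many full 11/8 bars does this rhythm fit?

1

One bar of 11/8 = 22 sixteenth notes.
Working in sixteenth notes: sixteenth = 1; half = 8; eighth = 2; half = 8; half = 8.
Sum: 1 + 8 + 2 + 8 + 8 = 27.
27 ÷ 22 = 1 complete bar with 5 left over.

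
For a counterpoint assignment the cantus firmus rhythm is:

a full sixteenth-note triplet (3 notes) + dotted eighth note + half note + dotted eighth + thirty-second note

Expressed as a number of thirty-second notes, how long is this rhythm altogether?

33

Working in thirty-second notes: a full sixteenth-note triplet (3 notes) (three triplet sixteenths span one eighth) = 4; dotted eighth note = 6; half note = 16; dotted eighth = 6; thirty-second note = 1.
Adding: 4 + 6 + 16 + 6 + 1 = 33 thirty-second notes.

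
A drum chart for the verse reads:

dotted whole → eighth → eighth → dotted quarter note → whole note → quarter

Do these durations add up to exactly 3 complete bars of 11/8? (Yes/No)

No

One bar of 11/8 = 11 eighth notes, so 3 bars = 33.
Each duration in eighth notes: dotted whole = 12; eighth = 1; eighth = 1; dotted quarter note = 3; whole note = 8; quarter = 2.
Adding: 12 + 1 + 1 + 3 + 8 + 2 = 27.
27 falls short of 33, so the answer is No.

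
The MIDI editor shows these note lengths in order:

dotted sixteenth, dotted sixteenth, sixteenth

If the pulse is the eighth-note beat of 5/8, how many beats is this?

One eighth-note beat = 4 thirty-second notes.
Convert each value to thirty-second notes: dotted sixteenth = 3; dotted sixteenth = 3; sixteenth = 2.
Sum: 3 + 3 + 2 = 8.
8 ÷ 4 = 2 beats.

2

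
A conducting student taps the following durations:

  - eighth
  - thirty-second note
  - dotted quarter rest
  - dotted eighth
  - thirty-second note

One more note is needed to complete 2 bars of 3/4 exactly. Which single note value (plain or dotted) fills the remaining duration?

dotted half note

2 bars of 3/4 = 48 thirty-second notes.
Convert each value to thirty-second notes: eighth = 4; thirty-second note = 1; dotted quarter rest = 12; dotted eighth = 6; thirty-second note = 1.
Altogether 4 + 1 + 12 + 6 + 1 = 24.
Remaining: 48 − 24 = 24 thirty-second notes, which is a dotted half note.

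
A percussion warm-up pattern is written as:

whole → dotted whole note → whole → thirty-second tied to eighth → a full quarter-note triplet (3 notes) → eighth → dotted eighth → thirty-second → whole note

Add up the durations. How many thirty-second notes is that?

176

Working in thirty-second notes: whole = 32; dotted whole note = 48; whole = 32; thirty-second tied to eighth (thirty-second + eighth) = 5; a full quarter-note triplet (3 notes) (three triplet quarters span one half) = 16; eighth = 4; dotted eighth = 6; thirty-second = 1; whole note = 32.
Adding: 32 + 48 + 32 + 5 + 16 + 4 + 6 + 1 + 32 = 176 thirty-second notes.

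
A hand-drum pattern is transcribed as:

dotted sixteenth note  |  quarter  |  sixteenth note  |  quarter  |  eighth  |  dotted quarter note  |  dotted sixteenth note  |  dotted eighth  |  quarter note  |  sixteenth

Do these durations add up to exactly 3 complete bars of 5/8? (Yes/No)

One bar of 5/8 = 20 thirty-second notes, so 3 bars = 60.
In thirty-second notes: dotted sixteenth note = 3; quarter = 8; sixteenth note = 2; quarter = 8; eighth = 4; dotted quarter note = 12; dotted sixteenth note = 3; dotted eighth = 6; quarter note = 8; sixteenth = 2.
Adding: 3 + 8 + 2 + 8 + 4 + 12 + 3 + 6 + 8 + 2 = 56.
56 falls short of 60, so the answer is No.

No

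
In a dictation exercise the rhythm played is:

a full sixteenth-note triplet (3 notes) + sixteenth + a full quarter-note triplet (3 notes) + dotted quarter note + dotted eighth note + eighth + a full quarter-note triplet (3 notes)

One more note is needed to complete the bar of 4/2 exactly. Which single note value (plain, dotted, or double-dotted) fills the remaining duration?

eighth note

The bar of 4/2 = 32 sixteenth notes.
Each duration in sixteenth notes: a full sixteenth-note triplet (3 notes) (three triplet sixteenths span one eighth) = 2; sixteenth = 1; a full quarter-note triplet (3 notes) (three triplet quarters span one half) = 8; dotted quarter note = 6; dotted eighth note = 3; eighth = 2; a full quarter-note triplet (3 notes) (three triplet quarters span one half) = 8.
Adding: 2 + 1 + 8 + 6 + 3 + 2 + 8 = 30.
Remaining: 32 − 30 = 2 sixteenth notes, which is a eighth note.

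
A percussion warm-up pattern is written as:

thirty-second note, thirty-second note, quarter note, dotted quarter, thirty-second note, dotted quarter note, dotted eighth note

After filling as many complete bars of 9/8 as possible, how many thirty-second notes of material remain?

5

One bar of 9/8 = 36 thirty-second notes.
Working in thirty-second notes: thirty-second note = 1; thirty-second note = 1; quarter note = 8; dotted quarter = 12; thirty-second note = 1; dotted quarter note = 12; dotted eighth note = 6.
Total: 1 + 1 + 8 + 12 + 1 + 12 + 6 = 41.
41 ÷ 36 = 1 complete bar with 5 thirty-second notes remaining.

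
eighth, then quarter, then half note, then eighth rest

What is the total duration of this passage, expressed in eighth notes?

8

Express everything in eighth notes: eighth = 1; quarter = 2; half note = 4; eighth rest = 1.
Altogether 1 + 2 + 4 + 1 = 8 eighth notes.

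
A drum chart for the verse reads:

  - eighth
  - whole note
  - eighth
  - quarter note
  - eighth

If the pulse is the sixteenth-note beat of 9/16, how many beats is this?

26

One sixteenth-note beat = 2 thirty-second notes.
Working in thirty-second notes: eighth = 4; whole note = 32; eighth = 4; quarter note = 8; eighth = 4.
Adding: 4 + 32 + 4 + 8 + 4 = 52.
52 ÷ 2 = 26 beats.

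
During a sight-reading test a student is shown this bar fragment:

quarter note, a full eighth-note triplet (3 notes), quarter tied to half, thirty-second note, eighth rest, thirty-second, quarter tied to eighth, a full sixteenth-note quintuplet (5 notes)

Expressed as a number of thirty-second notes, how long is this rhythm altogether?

Working in thirty-second notes: quarter note = 8; a full eighth-note triplet (3 notes) (three triplet eighths span one quarter) = 8; quarter tied to half (quarter + half) = 24; thirty-second note = 1; eighth rest = 4; thirty-second = 1; quarter tied to eighth (quarter + eighth) = 12; a full sixteenth-note quintuplet (5 notes) (five quintuplet sixteenths span one quarter) = 8.
Total: 8 + 8 + 24 + 1 + 4 + 1 + 12 + 8 = 66 thirty-second notes.

66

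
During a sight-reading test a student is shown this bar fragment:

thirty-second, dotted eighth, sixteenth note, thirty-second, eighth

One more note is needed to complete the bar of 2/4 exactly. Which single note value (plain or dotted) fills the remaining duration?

The bar of 2/4 = 16 thirty-second notes.
Convert each value to thirty-second notes: thirty-second = 1; dotted eighth = 6; sixteenth note = 2; thirty-second = 1; eighth = 4.
Adding: 1 + 6 + 2 + 1 + 4 = 14.
Remaining: 16 − 14 = 2 thirty-second notes, which is a sixteenth note.

sixteenth note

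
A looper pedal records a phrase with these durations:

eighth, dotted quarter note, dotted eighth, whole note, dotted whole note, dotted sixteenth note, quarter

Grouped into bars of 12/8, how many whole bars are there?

One bar of 12/8 = 48 thirty-second notes.
Each duration in thirty-second notes: eighth = 4; dotted quarter note = 12; dotted eighth = 6; whole note = 32; dotted whole note = 48; dotted sixteenth note = 3; quarter = 8.
Altogether 4 + 12 + 6 + 32 + 48 + 3 + 8 = 113.
113 ÷ 48 = 2 complete bars with 17 left over.

2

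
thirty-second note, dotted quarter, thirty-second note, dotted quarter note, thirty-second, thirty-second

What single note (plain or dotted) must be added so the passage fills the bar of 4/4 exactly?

The bar of 4/4 = 32 thirty-second notes.
In thirty-second notes: thirty-second note = 1; dotted quarter = 12; thirty-second note = 1; dotted quarter note = 12; thirty-second = 1; thirty-second = 1.
Sum: 1 + 12 + 1 + 12 + 1 + 1 = 28.
Remaining: 32 − 28 = 4 thirty-second notes, which is a eighth note.

eighth note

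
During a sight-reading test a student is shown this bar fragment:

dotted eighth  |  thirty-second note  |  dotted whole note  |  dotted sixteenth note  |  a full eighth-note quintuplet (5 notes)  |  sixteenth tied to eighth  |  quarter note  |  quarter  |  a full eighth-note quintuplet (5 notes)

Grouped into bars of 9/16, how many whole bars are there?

One bar of 9/16 = 18 thirty-second notes.
Working in thirty-second notes: dotted eighth = 6; thirty-second note = 1; dotted whole note = 48; dotted sixteenth note = 3; a full eighth-note quintuplet (5 notes) (five quintuplet eighths span one half) = 16; sixteenth tied to eighth (sixteenth + eighth) = 6; quarter note = 8; quarter = 8; a full eighth-note quintuplet (5 notes) (five quintuplet eighths span one half) = 16.
Adding: 6 + 1 + 48 + 3 + 16 + 6 + 8 + 8 + 16 = 112.
112 ÷ 18 = 6 complete bars with 4 left over.

6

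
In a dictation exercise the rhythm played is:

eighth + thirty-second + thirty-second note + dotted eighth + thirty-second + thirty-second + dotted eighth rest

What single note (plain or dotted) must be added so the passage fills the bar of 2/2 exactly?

dotted quarter note

The bar of 2/2 = 32 thirty-second notes.
Each duration in thirty-second notes: eighth = 4; thirty-second = 1; thirty-second note = 1; dotted eighth = 6; thirty-second = 1; thirty-second = 1; dotted eighth rest = 6.
Sum: 4 + 1 + 1 + 6 + 1 + 1 + 6 = 20.
Remaining: 32 − 20 = 12 thirty-second notes, which is a dotted quarter note.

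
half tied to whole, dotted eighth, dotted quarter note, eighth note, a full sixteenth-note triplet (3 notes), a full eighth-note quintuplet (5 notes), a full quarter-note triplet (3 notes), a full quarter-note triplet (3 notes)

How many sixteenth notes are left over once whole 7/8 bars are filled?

One bar of 7/8 = 14 sixteenth notes.
In sixteenth notes: half tied to whole (half + whole) = 24; dotted eighth = 3; dotted quarter note = 6; eighth note = 2; a full sixteenth-note triplet (3 notes) (three triplet sixteenths span one eighth) = 2; a full eighth-note quintuplet (5 notes) (five quintuplet eighths span one half) = 8; a full quarter-note triplet (3 notes) (three triplet quarters span one half) = 8; a full quarter-note triplet (3 notes) (three triplet quarters span one half) = 8.
Sum: 24 + 3 + 6 + 2 + 2 + 8 + 8 + 8 = 61.
61 ÷ 14 = 4 complete bars with 5 sixteenth notes remaining.

5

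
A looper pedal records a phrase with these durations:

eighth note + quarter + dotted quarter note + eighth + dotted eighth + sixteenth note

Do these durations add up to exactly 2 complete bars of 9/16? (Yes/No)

Yes

One bar of 9/16 = 9 sixteenth notes, so 2 bars = 18.
Convert each value to sixteenth notes: eighth note = 2; quarter = 4; dotted quarter note = 6; eighth = 2; dotted eighth = 3; sixteenth note = 1.
Altogether 2 + 4 + 6 + 2 + 3 + 1 = 18.
18 equals 18, so the answer is Yes.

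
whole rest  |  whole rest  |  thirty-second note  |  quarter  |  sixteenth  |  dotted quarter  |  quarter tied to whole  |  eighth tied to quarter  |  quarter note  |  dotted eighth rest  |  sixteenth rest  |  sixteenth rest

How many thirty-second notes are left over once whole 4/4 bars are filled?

One bar of 4/4 = 32 thirty-second notes.
Working in thirty-second notes: whole rest = 32; whole rest = 32; thirty-second note = 1; quarter = 8; sixteenth = 2; dotted quarter = 12; quarter tied to whole (quarter + whole) = 40; eighth tied to quarter (eighth + quarter) = 12; quarter note = 8; dotted eighth rest = 6; sixteenth rest = 2; sixteenth rest = 2.
Sum: 32 + 32 + 1 + 8 + 2 + 12 + 40 + 12 + 8 + 6 + 2 + 2 = 157.
157 ÷ 32 = 4 complete bars with 29 thirty-second notes remaining.

29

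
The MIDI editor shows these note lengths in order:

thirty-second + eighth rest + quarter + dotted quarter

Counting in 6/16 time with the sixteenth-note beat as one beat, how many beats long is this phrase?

12.5

One sixteenth-note beat = 2 thirty-second notes.
Working in thirty-second notes: thirty-second = 1; eighth rest = 4; quarter = 8; dotted quarter = 12.
Altogether 1 + 4 + 8 + 12 = 25.
25 ÷ 2 = 12.5 beats.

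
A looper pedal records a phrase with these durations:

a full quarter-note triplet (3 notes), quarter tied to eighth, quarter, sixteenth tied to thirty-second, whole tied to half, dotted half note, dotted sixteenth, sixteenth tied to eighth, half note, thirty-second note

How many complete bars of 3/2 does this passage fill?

One bar of 3/2 = 48 thirty-second notes.
Convert each value to thirty-second notes: a full quarter-note triplet (3 notes) (three triplet quarters span one half) = 16; quarter tied to eighth (quarter + eighth) = 12; quarter = 8; sixteenth tied to thirty-second (sixteenth + thirty-second) = 3; whole tied to half (whole + half) = 48; dotted half note = 24; dotted sixteenth = 3; sixteenth tied to eighth (sixteenth + eighth) = 6; half note = 16; thirty-second note = 1.
Total: 16 + 12 + 8 + 3 + 48 + 24 + 3 + 6 + 16 + 1 = 137.
137 ÷ 48 = 2 complete bars with 41 left over.

2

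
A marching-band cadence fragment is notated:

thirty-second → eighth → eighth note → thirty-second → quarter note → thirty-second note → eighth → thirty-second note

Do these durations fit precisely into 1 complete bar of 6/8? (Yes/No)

One bar of 6/8 = 24 thirty-second notes.
In thirty-second notes: thirty-second = 1; eighth = 4; eighth note = 4; thirty-second = 1; quarter note = 8; thirty-second note = 1; eighth = 4; thirty-second note = 1.
Total: 1 + 4 + 4 + 1 + 8 + 1 + 4 + 1 = 24.
24 equals 24, so the answer is Yes.

Yes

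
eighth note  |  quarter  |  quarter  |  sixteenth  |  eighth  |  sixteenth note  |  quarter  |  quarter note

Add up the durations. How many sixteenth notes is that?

Working in sixteenth notes: eighth note = 2; quarter = 4; quarter = 4; sixteenth = 1; eighth = 2; sixteenth note = 1; quarter = 4; quarter note = 4.
Sum: 2 + 4 + 4 + 1 + 2 + 1 + 4 + 4 = 22 sixteenth notes.

22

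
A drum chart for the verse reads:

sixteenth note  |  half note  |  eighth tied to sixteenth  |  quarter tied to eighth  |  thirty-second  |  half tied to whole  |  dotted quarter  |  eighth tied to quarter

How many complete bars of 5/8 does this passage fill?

5

One bar of 5/8 = 20 thirty-second notes.
Each duration in thirty-second notes: sixteenth note = 2; half note = 16; eighth tied to sixteenth (eighth + sixteenth) = 6; quarter tied to eighth (quarter + eighth) = 12; thirty-second = 1; half tied to whole (half + whole) = 48; dotted quarter = 12; eighth tied to quarter (eighth + quarter) = 12.
Sum: 2 + 16 + 6 + 12 + 1 + 48 + 12 + 12 = 109.
109 ÷ 20 = 5 complete bars with 9 left over.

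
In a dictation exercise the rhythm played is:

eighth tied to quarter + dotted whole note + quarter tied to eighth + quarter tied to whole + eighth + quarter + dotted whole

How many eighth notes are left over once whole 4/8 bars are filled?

One bar of 4/8 = 4 eighth notes.
Each duration in eighth notes: eighth tied to quarter (eighth + quarter) = 3; dotted whole note = 12; quarter tied to eighth (quarter + eighth) = 3; quarter tied to whole (quarter + whole) = 10; eighth = 1; quarter = 2; dotted whole = 12.
Sum: 3 + 12 + 3 + 10 + 1 + 2 + 12 = 43.
43 ÷ 4 = 10 complete bars with 3 eighth notes remaining.

3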